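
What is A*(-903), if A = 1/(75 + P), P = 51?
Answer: -43/6 ≈ -7.1667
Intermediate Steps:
A = 1/126 (A = 1/(75 + 51) = 1/126 ≈ 0.0079365)
A*(-903) = (1/126)*(-903) = -43/6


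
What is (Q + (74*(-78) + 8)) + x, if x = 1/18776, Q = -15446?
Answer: -398238959/18776 ≈ -21210.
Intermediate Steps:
x = 1/18776 ≈ 5.3259e-5
(Q + (74*(-78) + 8)) + x = (-15446 + (74*(-78) + 8)) + 1/18776 = (-15446 + (-5772 + 8)) + 1/18776 = (-15446 - 5764) + 1/18776 = -21210 + 1/18776 = -398238959/18776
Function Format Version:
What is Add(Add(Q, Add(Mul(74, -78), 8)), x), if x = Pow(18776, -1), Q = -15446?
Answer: Rational(-398238959, 18776) ≈ -21210.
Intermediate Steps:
x = Rational(1, 18776) ≈ 5.3259e-5
Add(Add(Q, Add(Mul(74, -78), 8)), x) = Add(Add(-15446, Add(Mul(74, -78), 8)), Rational(1, 18776)) = Add(Add(-15446, Add(-5772, 8)), Rational(1, 18776)) = Add(Add(-15446, -5764), Rational(1, 18776)) = Add(-21210, Rational(1, 18776)) = Rational(-398238959, 18776)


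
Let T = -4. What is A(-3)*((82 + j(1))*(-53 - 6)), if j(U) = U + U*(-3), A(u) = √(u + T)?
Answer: -4720*I*√7 ≈ -12488.0*I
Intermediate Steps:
A(u) = √(-4 + u) (A(u) = √(u - 4) = √(-4 + u))
j(U) = -2*U (j(U) = U - 3*U = -2*U)
A(-3)*((82 + j(1))*(-53 - 6)) = √(-4 - 3)*((82 - 2*1)*(-53 - 6)) = √(-7)*((82 - 2)*(-59)) = (I*√7)*(80*(-59)) = (I*√7)*(-4720) = -4720*I*√7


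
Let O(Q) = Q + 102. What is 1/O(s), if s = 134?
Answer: 1/236 ≈ 0.0042373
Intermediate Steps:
O(Q) = 102 + Q
1/O(s) = 1/(102 + 134) = 1/236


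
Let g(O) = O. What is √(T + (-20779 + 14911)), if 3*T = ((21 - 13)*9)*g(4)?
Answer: 2*I*√1443 ≈ 75.974*I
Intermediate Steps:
T = 96 (T = (((21 - 13)*9)*4)/3 = ((8*9)*4)/3 = (72*4)/3 = (⅓)*288 = 96)
√(T + (-20779 + 14911)) = √(96 + (-20779 + 14911)) = √(96 - 5868) = √(-5772) = 2*I*√1443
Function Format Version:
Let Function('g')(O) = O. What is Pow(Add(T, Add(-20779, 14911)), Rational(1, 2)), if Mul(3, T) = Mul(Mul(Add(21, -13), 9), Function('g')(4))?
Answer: Mul(2, I, Pow(1443, Rational(1, 2))) ≈ Mul(75.974, I)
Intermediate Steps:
T = 96 (T = Mul(Rational(1, 3), Mul(Mul(Add(21, -13), 9), 4)) = Mul(Rational(1, 3), Mul(Mul(8, 9), 4)) = Mul(Rational(1, 3), Mul(72, 4)) = Mul(Rational(1, 3), 288) = 96)
Pow(Add(T, Add(-20779, 14911)), Rational(1, 2)) = Pow(Add(96, Add(-20779, 14911)), Rational(1, 2)) = Pow(Add(96, -5868), Rational(1, 2)) = Pow(-5772, Rational(1, 2)) = Mul(2, I, Pow(1443, Rational(1, 2)))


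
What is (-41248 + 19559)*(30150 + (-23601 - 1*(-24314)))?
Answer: -669387607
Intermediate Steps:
(-41248 + 19559)*(30150 + (-23601 - 1*(-24314))) = -21689*(30150 + (-23601 + 24314)) = -21689*(30150 + 713) = -21689*30863 = -669387607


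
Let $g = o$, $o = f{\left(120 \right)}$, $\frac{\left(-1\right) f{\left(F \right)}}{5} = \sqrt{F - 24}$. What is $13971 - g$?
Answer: $13971 + 20 \sqrt{6} \approx 14020.0$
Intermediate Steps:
$f{\left(F \right)} = - 5 \sqrt{-24 + F}$ ($f{\left(F \right)} = - 5 \sqrt{F - 24} = - 5 \sqrt{-24 + F}$)
$o = - 20 \sqrt{6}$ ($o = - 5 \sqrt{-24 + 120} = - 5 \sqrt{96} = - 5 \cdot 4 \sqrt{6} = - 20 \sqrt{6} \approx -48.99$)
$g = - 20 \sqrt{6} \approx -48.99$
$13971 - g = 13971 - - 20 \sqrt{6} = 13971 + 20 \sqrt{6}$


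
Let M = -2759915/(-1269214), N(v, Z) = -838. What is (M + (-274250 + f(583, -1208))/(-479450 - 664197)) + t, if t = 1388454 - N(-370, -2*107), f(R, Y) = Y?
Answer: 2016606389779591753/1451532783458 ≈ 1.3893e+6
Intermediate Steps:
t = 1389292 (t = 1388454 - 1*(-838) = 1388454 + 838 = 1389292)
M = 2759915/1269214 (M = -2759915*(-1/1269214) = 2759915/1269214 ≈ 2.1745)
(M + (-274250 + f(583, -1208))/(-479450 - 664197)) + t = (2759915/1269214 + (-274250 - 1208)/(-479450 - 664197)) + 1389292 = (2759915/1269214 - 275458/(-1143647)) + 1389292 = (2759915/1269214 - 275458*(-1/1143647)) + 1389292 = (2759915/1269214 + 275458/1143647) + 1389292 = 3505983660017/1451532783458 + 1389292 = 2016606389779591753/1451532783458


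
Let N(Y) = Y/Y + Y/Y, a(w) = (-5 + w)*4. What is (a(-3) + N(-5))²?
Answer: 900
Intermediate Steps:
a(w) = -20 + 4*w
N(Y) = 2 (N(Y) = 1 + 1 = 2)
(a(-3) + N(-5))² = ((-20 + 4*(-3)) + 2)² = ((-20 - 12) + 2)² = (-32 + 2)² = (-30)² = 900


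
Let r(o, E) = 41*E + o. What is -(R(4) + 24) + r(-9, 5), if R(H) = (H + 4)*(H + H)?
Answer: 108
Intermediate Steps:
r(o, E) = o + 41*E
R(H) = 2*H*(4 + H) (R(H) = (4 + H)*(2*H) = 2*H*(4 + H))
-(R(4) + 24) + r(-9, 5) = -(2*4*(4 + 4) + 24) + (-9 + 41*5) = -(2*4*8 + 24) + (-9 + 205) = -(64 + 24) + 196 = -1*88 + 196 = -88 + 196 = 108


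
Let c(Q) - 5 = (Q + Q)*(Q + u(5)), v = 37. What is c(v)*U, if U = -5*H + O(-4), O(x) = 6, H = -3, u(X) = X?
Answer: 65373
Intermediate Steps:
c(Q) = 5 + 2*Q*(5 + Q) (c(Q) = 5 + (Q + Q)*(Q + 5) = 5 + (2*Q)*(5 + Q) = 5 + 2*Q*(5 + Q))
U = 21 (U = -5*(-3) + 6 = 15 + 6 = 21)
c(v)*U = (5 + 2*37**2 + 10*37)*21 = (5 + 2*1369 + 370)*21 = (5 + 2738 + 370)*21 = 3113*21 = 65373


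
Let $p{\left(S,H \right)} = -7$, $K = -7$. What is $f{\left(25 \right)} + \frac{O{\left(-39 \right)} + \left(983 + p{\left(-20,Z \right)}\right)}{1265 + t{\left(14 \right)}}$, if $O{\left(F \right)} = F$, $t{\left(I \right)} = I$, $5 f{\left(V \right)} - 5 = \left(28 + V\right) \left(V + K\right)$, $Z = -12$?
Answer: $\frac{1231246}{6395} \approx 192.53$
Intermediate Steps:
$f{\left(V \right)} = 1 + \frac{\left(-7 + V\right) \left(28 + V\right)}{5}$ ($f{\left(V \right)} = 1 + \frac{\left(28 + V\right) \left(V - 7\right)}{5} = 1 + \frac{\left(28 + V\right) \left(-7 + V\right)}{5} = 1 + \frac{\left(-7 + V\right) \left(28 + V\right)}{5}$)
$f{\left(25 \right)} + \frac{O{\left(-39 \right)} + \left(983 + p{\left(-20,Z \right)}\right)}{1265 + t{\left(14 \right)}} = \left(- \frac{191}{5} + \frac{25^{2}}{5} + \frac{21}{5} \cdot 25\right) + \frac{-39 + \left(983 - 7\right)}{1265 + 14} = \left(- \frac{191}{5} + \frac{1}{5} \cdot 625 + 105\right) + \frac{-39 + 976}{1279} = \left(- \frac{191}{5} + 125 + 105\right) + 937 \cdot \frac{1}{1279} = \frac{959}{5} + \frac{937}{1279} = \frac{1231246}{6395}$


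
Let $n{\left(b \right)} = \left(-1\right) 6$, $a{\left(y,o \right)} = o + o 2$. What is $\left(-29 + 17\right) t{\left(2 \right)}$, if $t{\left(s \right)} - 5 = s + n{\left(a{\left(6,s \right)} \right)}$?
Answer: $-12$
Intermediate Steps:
$a{\left(y,o \right)} = 3 o$ ($a{\left(y,o \right)} = o + 2 o = 3 o$)
$n{\left(b \right)} = -6$
$t{\left(s \right)} = -1 + s$ ($t{\left(s \right)} = 5 + \left(s - 6\right) = 5 + \left(-6 + s\right) = -1 + s$)
$\left(-29 + 17\right) t{\left(2 \right)} = \left(-29 + 17\right) \left(-1 + 2\right) = \left(-12\right) 1 = -12$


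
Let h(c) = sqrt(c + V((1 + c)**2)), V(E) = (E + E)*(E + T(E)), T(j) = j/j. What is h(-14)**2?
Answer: 57446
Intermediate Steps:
T(j) = 1
V(E) = 2*E*(1 + E) (V(E) = (E + E)*(E + 1) = (2*E)*(1 + E) = 2*E*(1 + E))
h(c) = sqrt(c + 2*(1 + c)**2*(1 + (1 + c)**2))
h(-14)**2 = (sqrt(-14 + 2*(1 - 14)**2*(1 + (1 - 14)**2)))**2 = (sqrt(-14 + 2*(-13)**2*(1 + (-13)**2)))**2 = (sqrt(-14 + 2*169*(1 + 169)))**2 = (sqrt(-14 + 2*169*170))**2 = (sqrt(-14 + 57460))**2 = (sqrt(57446))**2 = 57446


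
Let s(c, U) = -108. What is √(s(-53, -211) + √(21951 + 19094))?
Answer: √(-108 + √41045) ≈ 9.7260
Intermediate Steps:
√(s(-53, -211) + √(21951 + 19094)) = √(-108 + √(21951 + 19094)) = √(-108 + √41045)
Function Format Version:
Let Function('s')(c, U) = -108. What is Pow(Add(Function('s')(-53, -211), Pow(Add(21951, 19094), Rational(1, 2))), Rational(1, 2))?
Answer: Pow(Add(-108, Pow(41045, Rational(1, 2))), Rational(1, 2)) ≈ 9.7260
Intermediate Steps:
Pow(Add(Function('s')(-53, -211), Pow(Add(21951, 19094), Rational(1, 2))), Rational(1, 2)) = Pow(Add(-108, Pow(Add(21951, 19094), Rational(1, 2))), Rational(1, 2)) = Pow(Add(-108, Pow(41045, Rational(1, 2))), Rational(1, 2))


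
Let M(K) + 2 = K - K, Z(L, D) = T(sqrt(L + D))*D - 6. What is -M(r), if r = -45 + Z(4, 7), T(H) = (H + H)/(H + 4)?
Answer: 2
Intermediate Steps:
T(H) = 2*H/(4 + H) (T(H) = (2*H)/(4 + H) = 2*H/(4 + H))
Z(L, D) = -6 + 2*D*sqrt(D + L)/(4 + sqrt(D + L)) (Z(L, D) = (2*sqrt(L + D)/(4 + sqrt(L + D)))*D - 6 = (2*sqrt(D + L)/(4 + sqrt(D + L)))*D - 6 = 2*D*sqrt(D + L)/(4 + sqrt(D + L)) - 6 = -6 + 2*D*sqrt(D + L)/(4 + sqrt(D + L)))
r = -45 + 2*(-12 + 4*sqrt(11))/(4 + sqrt(11)) (r = -45 + 2*(-12 - 3*sqrt(7 + 4) + 7*sqrt(7 + 4))/(4 + sqrt(7 + 4)) = -45 + 2*(-12 - 3*sqrt(11) + 7*sqrt(11))/(4 + sqrt(11)) = -45 + 2*(-12 + 4*sqrt(11))/(4 + sqrt(11)) ≈ -44.654)
M(K) = -2 (M(K) = -2 + (K - K) = -2 + 0 = -2)
-M(r) = -1*(-2) = 2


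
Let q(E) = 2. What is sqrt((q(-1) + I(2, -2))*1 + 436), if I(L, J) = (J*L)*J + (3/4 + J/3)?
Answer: sqrt(16059)/6 ≈ 21.121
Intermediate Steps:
I(L, J) = 3/4 + J/3 + L*J**2 (I(L, J) = L*J**2 + (3*(1/4) + J*(1/3)) = L*J**2 + (3/4 + J/3) = 3/4 + J/3 + L*J**2)
sqrt((q(-1) + I(2, -2))*1 + 436) = sqrt((2 + (3/4 + (1/3)*(-2) + 2*(-2)**2))*1 + 436) = sqrt((2 + (3/4 - 2/3 + 2*4))*1 + 436) = sqrt((2 + (3/4 - 2/3 + 8))*1 + 436) = sqrt((2 + 97/12)*1 + 436) = sqrt((121/12)*1 + 436) = sqrt(121/12 + 436) = sqrt(5353/12) = sqrt(16059)/6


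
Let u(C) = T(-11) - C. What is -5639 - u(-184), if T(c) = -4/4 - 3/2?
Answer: -11641/2 ≈ -5820.5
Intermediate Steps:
T(c) = -5/2 (T(c) = -4*¼ - 3*½ = -1 - 3/2 = -5/2)
u(C) = -5/2 - C
-5639 - u(-184) = -5639 - (-5/2 - 1*(-184)) = -5639 - (-5/2 + 184) = -5639 - 1*363/2 = -5639 - 363/2 = -11641/2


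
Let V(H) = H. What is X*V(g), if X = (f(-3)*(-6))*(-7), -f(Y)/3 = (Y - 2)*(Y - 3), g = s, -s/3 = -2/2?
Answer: -11340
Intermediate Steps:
s = 3 (s = -(-6)/2 = -3*(-1) = 3)
g = 3
f(Y) = -3*(-3 + Y)*(-2 + Y) (f(Y) = -3*(Y - 2)*(Y - 3) = -3*(-2 + Y)*(-3 + Y) = -3*(-3 + Y)*(-2 + Y))
X = -3780 (X = ((-18 - 3*(-3)² + 15*(-3))*(-6))*(-7) = ((-18 - 3*9 - 45)*(-6))*(-7) = ((-18 - 27 - 45)*(-6))*(-7) = -90*(-6)*(-7) = 540*(-7) = -3780)
X*V(g) = -3780*3 = -11340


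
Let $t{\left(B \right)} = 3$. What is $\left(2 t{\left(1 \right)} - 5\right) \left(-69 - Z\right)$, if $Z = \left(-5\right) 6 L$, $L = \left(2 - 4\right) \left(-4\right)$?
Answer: $171$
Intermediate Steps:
$L = 8$ ($L = \left(-2\right) \left(-4\right) = 8$)
$Z = -240$ ($Z = \left(-5\right) 6 \cdot 8 = \left(-30\right) 8 = -240$)
$\left(2 t{\left(1 \right)} - 5\right) \left(-69 - Z\right) = \left(2 \cdot 3 - 5\right) \left(-69 - -240\right) = \left(6 - 5\right) \left(-69 + 240\right) = 1 \cdot 171 = 171$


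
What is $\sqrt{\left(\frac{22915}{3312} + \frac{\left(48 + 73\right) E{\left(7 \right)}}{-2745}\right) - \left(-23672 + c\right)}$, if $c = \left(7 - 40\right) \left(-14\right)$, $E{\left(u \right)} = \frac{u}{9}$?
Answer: $\frac{\sqrt{1480690510338685}}{252540} \approx 152.37$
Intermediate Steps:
$E{\left(u \right)} = \frac{u}{9}$ ($E{\left(u \right)} = u \frac{1}{9} = \frac{u}{9}$)
$c = 462$ ($c = \left(-33\right) \left(-14\right) = 462$)
$\sqrt{\left(\frac{22915}{3312} + \frac{\left(48 + 73\right) E{\left(7 \right)}}{-2745}\right) - \left(-23672 + c\right)} = \sqrt{\left(\frac{22915}{3312} + \frac{\left(48 + 73\right) \frac{1}{9} \cdot 7}{-2745}\right) + \left(23672 - 462\right)} = \sqrt{\left(22915 \cdot \frac{1}{3312} + 121 \cdot \frac{7}{9} \left(- \frac{1}{2745}\right)\right) + \left(23672 - 462\right)} = \sqrt{\left(\frac{22915}{3312} + \frac{847}{9} \left(- \frac{1}{2745}\right)\right) + 23210} = \sqrt{\left(\frac{22915}{3312} - \frac{847}{24705}\right) + 23210} = \sqrt{\frac{62589979}{9091440} + 23210} = \sqrt{\frac{211074912379}{9091440}} = \frac{\sqrt{1480690510338685}}{252540}$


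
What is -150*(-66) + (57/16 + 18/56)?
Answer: 1109235/112 ≈ 9903.9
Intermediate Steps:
-150*(-66) + (57/16 + 18/56) = 9900 + (57*(1/16) + 18*(1/56)) = 9900 + (57/16 + 9/28) = 9900 + 435/112 = 1109235/112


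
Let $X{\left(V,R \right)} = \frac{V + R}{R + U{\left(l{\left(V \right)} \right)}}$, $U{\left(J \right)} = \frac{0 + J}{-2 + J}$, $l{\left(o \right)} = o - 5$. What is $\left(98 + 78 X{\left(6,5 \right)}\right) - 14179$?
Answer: $- \frac{27733}{2} \approx -13867.0$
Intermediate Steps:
$l{\left(o \right)} = -5 + o$
$U{\left(J \right)} = \frac{J}{-2 + J}$
$X{\left(V,R \right)} = \frac{R + V}{R + \frac{-5 + V}{-7 + V}}$ ($X{\left(V,R \right)} = \frac{V + R}{R + \frac{-5 + V}{-2 + \left(-5 + V\right)}} = \frac{R + V}{R + \frac{-5 + V}{-7 + V}}$)
$\left(98 + 78 X{\left(6,5 \right)}\right) - 14179 = \left(98 + 78 \frac{\left(-7 + 6\right) \left(5 + 6\right)}{-5 + 6 + 5 \left(-7 + 6\right)}\right) - 14179 = \left(98 + 78 \frac{1}{-5 + 6 + 5 \left(-1\right)} \left(-1\right) 11\right) - 14179 = \left(98 + 78 \frac{1}{-5 + 6 - 5} \left(-1\right) 11\right) - 14179 = \left(98 + 78 \frac{1}{-4} \left(-1\right) 11\right) - 14179 = \left(98 + 78 \left(\left(- \frac{1}{4}\right) \left(-1\right) 11\right)\right) - 14179 = \left(98 + 78 \cdot \frac{11}{4}\right) - 14179 = \left(98 + \frac{429}{2}\right) - 14179 = \frac{625}{2} - 14179 = - \frac{27733}{2}$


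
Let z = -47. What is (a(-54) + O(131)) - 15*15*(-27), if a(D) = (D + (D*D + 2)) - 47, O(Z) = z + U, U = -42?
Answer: 8803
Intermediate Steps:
O(Z) = -89 (O(Z) = -47 - 42 = -89)
a(D) = -45 + D + D**2 (a(D) = (D + (D**2 + 2)) - 47 = (D + (2 + D**2)) - 47 = (2 + D + D**2) - 47 = -45 + D + D**2)
(a(-54) + O(131)) - 15*15*(-27) = ((-45 - 54 + (-54)**2) - 89) - 15*15*(-27) = ((-45 - 54 + 2916) - 89) - 225*(-27) = (2817 - 89) + 6075 = 2728 + 6075 = 8803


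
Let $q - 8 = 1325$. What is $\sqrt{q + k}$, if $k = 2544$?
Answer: $\sqrt{3877} \approx 62.266$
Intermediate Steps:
$q = 1333$ ($q = 8 + 1325 = 1333$)
$\sqrt{q + k} = \sqrt{1333 + 2544} = \sqrt{3877}$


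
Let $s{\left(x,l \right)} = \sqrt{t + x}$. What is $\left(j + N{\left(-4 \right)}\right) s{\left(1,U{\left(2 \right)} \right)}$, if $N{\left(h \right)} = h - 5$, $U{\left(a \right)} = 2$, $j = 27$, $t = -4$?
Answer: $18 i \sqrt{3} \approx 31.177 i$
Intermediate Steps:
$s{\left(x,l \right)} = \sqrt{-4 + x}$
$N{\left(h \right)} = -5 + h$
$\left(j + N{\left(-4 \right)}\right) s{\left(1,U{\left(2 \right)} \right)} = \left(27 - 9\right) \sqrt{-4 + 1} = \left(27 - 9\right) \sqrt{-3} = 18 i \sqrt{3}$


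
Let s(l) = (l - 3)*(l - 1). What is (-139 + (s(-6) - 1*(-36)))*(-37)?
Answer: 1480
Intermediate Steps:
s(l) = (-1 + l)*(-3 + l) (s(l) = (-3 + l)*(-1 + l) = (-1 + l)*(-3 + l))
(-139 + (s(-6) - 1*(-36)))*(-37) = (-139 + ((3 + (-6)² - 4*(-6)) - 1*(-36)))*(-37) = (-139 + ((3 + 36 + 24) + 36))*(-37) = (-139 + (63 + 36))*(-37) = (-139 + 99)*(-37) = -40*(-37) = 1480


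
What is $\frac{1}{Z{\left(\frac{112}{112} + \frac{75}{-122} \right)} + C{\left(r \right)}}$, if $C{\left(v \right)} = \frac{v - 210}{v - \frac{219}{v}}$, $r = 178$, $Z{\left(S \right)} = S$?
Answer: $\frac{3838730}{783943} \approx 4.8967$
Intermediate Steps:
$C{\left(v \right)} = \frac{-210 + v}{v - \frac{219}{v}}$
$\frac{1}{Z{\left(\frac{112}{112} + \frac{75}{-122} \right)} + C{\left(r \right)}} = \frac{1}{\left(\frac{112}{112} + \frac{75}{-122}\right) + \frac{178 \left(-210 + 178\right)}{-219 + 178^{2}}} = \frac{1}{\left(112 \cdot \frac{1}{112} + 75 \left(- \frac{1}{122}\right)\right) + 178 \frac{1}{-219 + 31684} \left(-32\right)} = \frac{1}{\left(1 - \frac{75}{122}\right) + 178 \cdot \frac{1}{31465} \left(-32\right)} = \frac{1}{\frac{47}{122} + 178 \cdot \frac{1}{31465} \left(-32\right)} = \frac{1}{\frac{47}{122} - \frac{5696}{31465}} = \frac{1}{\frac{783943}{3838730}} = \frac{3838730}{783943}$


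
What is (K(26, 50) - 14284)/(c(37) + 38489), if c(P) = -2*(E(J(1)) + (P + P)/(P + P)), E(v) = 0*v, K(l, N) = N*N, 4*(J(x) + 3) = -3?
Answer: -3928/12829 ≈ -0.30618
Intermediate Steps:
J(x) = -15/4 (J(x) = -3 + (1/4)*(-3) = -3 - 3/4 = -15/4)
K(l, N) = N**2
E(v) = 0
c(P) = -2 (c(P) = -2*(0 + (P + P)/(P + P)) = -2*(0 + (2*P)/((2*P))) = -2*(0 + (2*P)*(1/(2*P))) = -2*(0 + 1) = -2*1 = -2)
(K(26, 50) - 14284)/(c(37) + 38489) = (50**2 - 14284)/(-2 + 38489) = (2500 - 14284)/38487 = -11784*1/38487 = -3928/12829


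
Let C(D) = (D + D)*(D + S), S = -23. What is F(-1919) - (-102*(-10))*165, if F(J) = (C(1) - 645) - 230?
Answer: -169219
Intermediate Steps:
C(D) = 2*D*(-23 + D) (C(D) = (D + D)*(D - 23) = (2*D)*(-23 + D) = 2*D*(-23 + D))
F(J) = -919 (F(J) = (2*1*(-23 + 1) - 645) - 230 = (2*1*(-22) - 645) - 230 = (-44 - 645) - 230 = -689 - 230 = -919)
F(-1919) - (-102*(-10))*165 = -919 - (-102*(-10))*165 = -919 - 1020*165 = -919 - 1*168300 = -919 - 168300 = -169219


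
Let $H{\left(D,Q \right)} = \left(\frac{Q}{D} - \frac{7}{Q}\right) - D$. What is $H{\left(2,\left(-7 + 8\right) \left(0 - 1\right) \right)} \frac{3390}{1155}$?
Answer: $\frac{1017}{77} \approx 13.208$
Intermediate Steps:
$H{\left(D,Q \right)} = - D - \frac{7}{Q} + \frac{Q}{D}$ ($H{\left(D,Q \right)} = \left(- \frac{7}{Q} + \frac{Q}{D}\right) - D = - D - \frac{7}{Q} + \frac{Q}{D}$)
$H{\left(2,\left(-7 + 8\right) \left(0 - 1\right) \right)} \frac{3390}{1155} = \left(\left(-1\right) 2 - \frac{7}{\left(-7 + 8\right) \left(0 - 1\right)} + \frac{\left(-7 + 8\right) \left(0 - 1\right)}{2}\right) \frac{3390}{1155} = \left(-2 - \frac{7}{1 \left(-1\right)} + 1 \left(-1\right) \frac{1}{2}\right) 3390 \cdot \frac{1}{1155} = \left(-2 - \frac{7}{-1} - \frac{1}{2}\right) \frac{226}{77} = \left(-2 - -7 - \frac{1}{2}\right) \frac{226}{77} = \left(-2 + 7 - \frac{1}{2}\right) \frac{226}{77} = \frac{9}{2} \cdot \frac{226}{77} = \frac{1017}{77}$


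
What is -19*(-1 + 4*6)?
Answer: -437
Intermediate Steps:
-19*(-1 + 4*6) = -19*(-1 + 24) = -19*23 = -437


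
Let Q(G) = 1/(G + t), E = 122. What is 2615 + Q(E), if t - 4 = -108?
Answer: 47071/18 ≈ 2615.1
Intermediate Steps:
t = -104 (t = 4 - 108 = -104)
Q(G) = 1/(-104 + G) (Q(G) = 1/(G - 104) = 1/(-104 + G))
2615 + Q(E) = 2615 + 1/(-104 + 122) = 2615 + 1/18 = 47071/18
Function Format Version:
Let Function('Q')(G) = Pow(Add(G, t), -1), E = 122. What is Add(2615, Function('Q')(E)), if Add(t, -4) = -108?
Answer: Rational(47071, 18) ≈ 2615.1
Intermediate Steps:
t = -104 (t = Add(4, -108) = -104)
Function('Q')(G) = Pow(Add(-104, G), -1) (Function('Q')(G) = Pow(Add(G, -104), -1) = Pow(Add(-104, G), -1))
Add(2615, Function('Q')(E)) = Add(2615, Pow(Add(-104, 122), -1)) = Add(2615, Pow(18, -1)) = Add(2615, Rational(1, 18)) = Rational(47071, 18)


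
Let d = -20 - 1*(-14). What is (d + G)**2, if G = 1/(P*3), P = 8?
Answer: 20449/576 ≈ 35.502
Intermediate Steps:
d = -6 (d = -20 + 14 = -6)
G = 1/24 (G = 1/(8*3) = 1/24 ≈ 0.041667)
(d + G)**2 = (-6 + 1/24)**2 = (-143/24)**2 = 20449/576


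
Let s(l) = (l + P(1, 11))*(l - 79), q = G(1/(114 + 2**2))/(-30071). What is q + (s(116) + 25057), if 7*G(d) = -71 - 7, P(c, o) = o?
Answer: 6263548810/210497 ≈ 29756.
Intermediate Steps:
G(d) = -78/7 (G(d) = (-71 - 7)/7 = (1/7)*(-78) = -78/7)
q = 78/210497 (q = -78/7/(-30071) = -78/7*(-1/30071) = 78/210497 ≈ 0.00037055)
s(l) = (-79 + l)*(11 + l) (s(l) = (l + 11)*(l - 79) = (11 + l)*(-79 + l) = (-79 + l)*(11 + l))
q + (s(116) + 25057) = 78/210497 + ((-869 + 116**2 - 68*116) + 25057) = 78/210497 + ((-869 + 13456 - 7888) + 25057) = 78/210497 + (4699 + 25057) = 78/210497 + 29756 = 6263548810/210497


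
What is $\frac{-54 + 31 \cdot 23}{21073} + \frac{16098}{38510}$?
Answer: $\frac{182305622}{405760615} \approx 0.44929$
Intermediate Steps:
$\frac{-54 + 31 \cdot 23}{21073} + \frac{16098}{38510} = \left(-54 + 713\right) \frac{1}{21073} + 16098 \cdot \frac{1}{38510} = 659 \cdot \frac{1}{21073} + \frac{8049}{19255} = \frac{659}{21073} + \frac{8049}{19255} = \frac{182305622}{405760615}$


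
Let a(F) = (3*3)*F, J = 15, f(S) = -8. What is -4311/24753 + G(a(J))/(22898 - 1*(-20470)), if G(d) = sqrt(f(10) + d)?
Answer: -1437/8251 + sqrt(127)/43368 ≈ -0.17390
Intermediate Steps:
a(F) = 9*F
G(d) = sqrt(-8 + d)
-4311/24753 + G(a(J))/(22898 - 1*(-20470)) = -4311/24753 + sqrt(-8 + 9*15)/(22898 - 1*(-20470)) = -4311*1/24753 + sqrt(-8 + 135)/(22898 + 20470) = -1437/8251 + sqrt(127)/43368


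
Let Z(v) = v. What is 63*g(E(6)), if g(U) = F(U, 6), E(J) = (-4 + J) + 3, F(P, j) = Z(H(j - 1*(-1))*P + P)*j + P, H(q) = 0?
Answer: 2205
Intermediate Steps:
F(P, j) = P + P*j (F(P, j) = (0*P + P)*j + P = (0 + P)*j + P = P*j + P = P + P*j)
E(J) = -1 + J
g(U) = 7*U (g(U) = U*(1 + 6) = U*7 = 7*U)
63*g(E(6)) = 63*(7*(-1 + 6)) = 63*(7*5) = 63*35 = 2205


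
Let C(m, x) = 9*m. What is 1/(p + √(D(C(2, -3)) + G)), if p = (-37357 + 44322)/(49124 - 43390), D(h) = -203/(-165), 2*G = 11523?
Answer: -6589656150/31254777229853 + 16439378*√627561330/31254777229853 ≈ 0.012966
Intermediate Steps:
G = 11523/2 (G = (½)*11523 = 11523/2 ≈ 5761.5)
D(h) = 203/165 (D(h) = -203*(-1/165) = 203/165)
p = 6965/5734 ≈ 1.2147
1/(p + √(D(C(2, -3)) + G)) = 1/(6965/5734 + √(203/165 + 11523/2)) = 1/(6965/5734 + √(1901701/330)) = 1/(6965/5734 + √627561330/330)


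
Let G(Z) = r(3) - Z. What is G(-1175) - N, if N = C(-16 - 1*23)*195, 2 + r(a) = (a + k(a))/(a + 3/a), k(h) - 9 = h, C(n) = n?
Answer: 35127/4 ≈ 8781.8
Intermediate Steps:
k(h) = 9 + h
r(a) = -2 + (9 + 2*a)/(a + 3/a) (r(a) = -2 + (a + (9 + a))/(a + 3/a) = -2 + (9 + 2*a)/(a + 3/a))
G(Z) = 7/4 - Z (G(Z) = 3*(-2 + 3*3)/(3 + 3**2) - Z = 3*(-2 + 9)/(3 + 9) - Z = 3*7/12 - Z = 3*(1/12)*7 - Z = 7/4 - Z)
N = -7605 (N = (-16 - 1*23)*195 = (-16 - 23)*195 = -39*195 = -7605)
G(-1175) - N = (7/4 - 1*(-1175)) - 1*(-7605) = (7/4 + 1175) + 7605 = 4707/4 + 7605 = 35127/4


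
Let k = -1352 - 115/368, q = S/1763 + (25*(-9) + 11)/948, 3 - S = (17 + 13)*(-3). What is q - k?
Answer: 9039452875/6685296 ≈ 1352.1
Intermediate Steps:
S = 93 (S = 3 - (17 + 13)*(-3) = 3 - 30*(-3) = 3 - 1*(-90) = 3 + 90 = 93)
q = -144559/835662 (q = 93/1763 + (25*(-9) + 11)/948 = 93*(1/1763) + (-225 + 11)*(1/948) = 93/1763 - 214*1/948 = 93/1763 - 107/474 = -144559/835662 ≈ -0.17299)
k = -21637/16 (k = -1352 - 115*1/368 = -1352 - 5/16 = -21637/16 ≈ -1352.3)
q - k = -144559/835662 - 1*(-21637/16) = -144559/835662 + 21637/16 = 9039452875/6685296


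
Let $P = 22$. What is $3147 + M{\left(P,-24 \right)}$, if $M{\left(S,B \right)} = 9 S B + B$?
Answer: $-1629$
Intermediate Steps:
$M{\left(S,B \right)} = B + 9 B S$ ($M{\left(S,B \right)} = 9 B S + B = B + 9 B S$)
$3147 + M{\left(P,-24 \right)} = 3147 - 24 \left(1 + 9 \cdot 22\right) = 3147 - 24 \left(1 + 198\right) = 3147 - 4776 = -1629$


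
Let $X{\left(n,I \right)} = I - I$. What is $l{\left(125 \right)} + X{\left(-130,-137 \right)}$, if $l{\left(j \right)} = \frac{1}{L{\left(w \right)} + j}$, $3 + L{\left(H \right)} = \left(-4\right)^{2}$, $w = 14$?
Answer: $\frac{1}{138} \approx 0.0072464$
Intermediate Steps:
$X{\left(n,I \right)} = 0$
$L{\left(H \right)} = 13$ ($L{\left(H \right)} = -3 + \left(-4\right)^{2} = -3 + 16 = 13$)
$l{\left(j \right)} = \frac{1}{13 + j}$
$l{\left(125 \right)} + X{\left(-130,-137 \right)} = \frac{1}{13 + 125} + 0 = \frac{1}{138} + 0 = \frac{1}{138}$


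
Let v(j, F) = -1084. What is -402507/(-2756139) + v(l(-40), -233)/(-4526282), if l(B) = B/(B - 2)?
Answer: 304141307275/2079177057533 ≈ 0.14628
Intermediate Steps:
l(B) = B/(-2 + B)
-402507/(-2756139) + v(l(-40), -233)/(-4526282) = -402507/(-2756139) - 1084/(-4526282) = -402507*(-1/2756139) - 1084*(-1/4526282) = 134169/918713 + 542/2263141 = 304141307275/2079177057533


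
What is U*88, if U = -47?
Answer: -4136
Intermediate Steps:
U*88 = -47*88 = -4136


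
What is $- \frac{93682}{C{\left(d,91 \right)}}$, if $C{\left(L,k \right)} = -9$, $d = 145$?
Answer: $\frac{93682}{9} \approx 10409.0$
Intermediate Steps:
$- \frac{93682}{C{\left(d,91 \right)}} = - \frac{93682}{-9} = \left(-93682\right) \left(- \frac{1}{9}\right) = \frac{93682}{9}$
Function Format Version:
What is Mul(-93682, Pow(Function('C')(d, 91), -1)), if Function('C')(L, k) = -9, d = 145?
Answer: Rational(93682, 9) ≈ 10409.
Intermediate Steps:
Mul(-93682, Pow(Function('C')(d, 91), -1)) = Mul(-93682, Pow(-9, -1)) = Mul(-93682, Rational(-1, 9)) = Rational(93682, 9)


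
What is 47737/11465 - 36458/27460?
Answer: 17857341/6296578 ≈ 2.8360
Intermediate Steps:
47737/11465 - 36458/27460 = 47737*(1/11465) - 36458*1/27460 = 47737/11465 - 18229/13730 = 17857341/6296578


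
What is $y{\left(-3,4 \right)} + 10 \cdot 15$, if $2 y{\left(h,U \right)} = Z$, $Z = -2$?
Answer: $149$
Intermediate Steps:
$y{\left(h,U \right)} = -1$ ($y{\left(h,U \right)} = \frac{1}{2} \left(-2\right) = -1$)
$y{\left(-3,4 \right)} + 10 \cdot 15 = -1 + 10 \cdot 15 = -1 + 150 = 149$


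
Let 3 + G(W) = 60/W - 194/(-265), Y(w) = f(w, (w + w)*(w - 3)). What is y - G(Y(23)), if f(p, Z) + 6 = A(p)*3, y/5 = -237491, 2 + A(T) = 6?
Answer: -314677624/265 ≈ -1.1875e+6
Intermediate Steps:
A(T) = 4 (A(T) = -2 + 6 = 4)
y = -1187455 (y = 5*(-237491) = -1187455)
f(p, Z) = 6 (f(p, Z) = -6 + 4*3 = -6 + 12 = 6)
Y(w) = 6
G(W) = -601/265 + 60/W (G(W) = -3 + (60/W - 194/(-265)) = -3 + (60/W - 194*(-1/265)) = -3 + (60/W + 194/265) = -3 + (194/265 + 60/W) = -601/265 + 60/W)
y - G(Y(23)) = -1187455 - (-601/265 + 60/6) = -1187455 - (-601/265 + 60*(⅙)) = -1187455 - (-601/265 + 10) = -1187455 - 1*2049/265 = -1187455 - 2049/265 = -314677624/265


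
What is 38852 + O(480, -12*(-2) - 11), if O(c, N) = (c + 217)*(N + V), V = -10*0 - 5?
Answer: 44428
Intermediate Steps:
V = -5 (V = 0 - 5 = -5)
O(c, N) = (-5 + N)*(217 + c) (O(c, N) = (c + 217)*(N - 5) = (217 + c)*(-5 + N) = (-5 + N)*(217 + c))
38852 + O(480, -12*(-2) - 11) = 38852 + (-1085 - 5*480 + 217*(-12*(-2) - 11) + (-12*(-2) - 11)*480) = 38852 + (-1085 - 2400 + 217*(24 - 11) + (24 - 11)*480) = 38852 + (-1085 - 2400 + 217*13 + 13*480) = 38852 + (-1085 - 2400 + 2821 + 6240) = 38852 + 5576 = 44428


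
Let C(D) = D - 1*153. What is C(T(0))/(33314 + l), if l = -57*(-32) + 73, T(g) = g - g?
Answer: -51/11737 ≈ -0.0043452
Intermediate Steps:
T(g) = 0
l = 1897 (l = 1824 + 73 = 1897)
C(D) = -153 + D (C(D) = D - 153 = -153 + D)
C(T(0))/(33314 + l) = (-153 + 0)/(33314 + 1897) = -153/35211 = -153*1/35211 = -51/11737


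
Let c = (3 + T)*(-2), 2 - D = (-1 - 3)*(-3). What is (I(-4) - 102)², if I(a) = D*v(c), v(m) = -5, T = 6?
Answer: 2704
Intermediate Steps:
D = -10 (D = 2 - (-1 - 3)*(-3) = 2 - (-4)*(-3) = 2 - 1*12 = 2 - 12 = -10)
c = -18 (c = (3 + 6)*(-2) = 9*(-2) = -18)
I(a) = 50 (I(a) = -10*(-5) = 50)
(I(-4) - 102)² = (50 - 102)² = (-52)² = 2704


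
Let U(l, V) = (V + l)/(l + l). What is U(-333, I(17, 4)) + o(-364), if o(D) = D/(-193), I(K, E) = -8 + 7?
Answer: 153443/64269 ≈ 2.3875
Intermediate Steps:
I(K, E) = -1
U(l, V) = (V + l)/(2*l) (U(l, V) = (V + l)/((2*l)) = (V + l)*(1/(2*l)) = (V + l)/(2*l))
o(D) = -D/193 (o(D) = D*(-1/193) = -D/193)
U(-333, I(17, 4)) + o(-364) = (½)*(-1 - 333)/(-333) - 1/193*(-364) = (½)*(-1/333)*(-334) + 364/193 = 167/333 + 364/193 = 153443/64269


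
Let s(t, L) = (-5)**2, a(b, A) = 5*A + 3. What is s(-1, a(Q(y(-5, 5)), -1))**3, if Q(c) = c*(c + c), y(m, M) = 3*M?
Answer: 15625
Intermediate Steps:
Q(c) = 2*c**2 (Q(c) = c*(2*c) = 2*c**2)
a(b, A) = 3 + 5*A
s(t, L) = 25
s(-1, a(Q(y(-5, 5)), -1))**3 = 25**3 = 15625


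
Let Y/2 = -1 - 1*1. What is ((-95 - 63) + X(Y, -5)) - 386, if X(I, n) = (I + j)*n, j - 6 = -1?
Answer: -549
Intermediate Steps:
j = 5 (j = 6 - 1 = 5)
Y = -4 (Y = 2*(-1 - 1*1) = 2*(-1 - 1) = 2*(-2) = -4)
X(I, n) = n*(5 + I) (X(I, n) = (I + 5)*n = (5 + I)*n = n*(5 + I))
((-95 - 63) + X(Y, -5)) - 386 = ((-95 - 63) - 5*(5 - 4)) - 386 = (-158 - 5*1) - 386 = (-158 - 5) - 386 = -163 - 386 = -549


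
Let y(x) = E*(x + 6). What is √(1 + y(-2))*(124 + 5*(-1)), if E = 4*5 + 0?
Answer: 1071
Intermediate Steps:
E = 20 (E = 20 + 0 = 20)
y(x) = 120 + 20*x (y(x) = 20*(x + 6) = 20*(6 + x) = 120 + 20*x)
√(1 + y(-2))*(124 + 5*(-1)) = √(1 + (120 + 20*(-2)))*(124 + 5*(-1)) = √(1 + (120 - 40))*(124 - 5) = √(1 + 80)*119 = √81*119 = 9*119 = 1071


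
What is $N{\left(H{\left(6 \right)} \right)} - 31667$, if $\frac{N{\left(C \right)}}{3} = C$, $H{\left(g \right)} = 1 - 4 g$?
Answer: $-31736$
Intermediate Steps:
$N{\left(C \right)} = 3 C$
$N{\left(H{\left(6 \right)} \right)} - 31667 = 3 \left(1 - 24\right) - 31667 = 3 \left(-23\right) - 31667 = -69 - 31667 = -31736$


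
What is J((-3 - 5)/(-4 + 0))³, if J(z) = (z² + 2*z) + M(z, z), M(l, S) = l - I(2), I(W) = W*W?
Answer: 216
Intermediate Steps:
I(W) = W²
M(l, S) = -4 + l (M(l, S) = l - 1*2² = l - 1*4 = l - 4 = -4 + l)
J(z) = -4 + z² + 3*z (J(z) = (z² + 2*z) + (-4 + z) = -4 + z² + 3*z)
J((-3 - 5)/(-4 + 0))³ = (-4 + ((-3 - 5)/(-4 + 0))² + 3*((-3 - 5)/(-4 + 0)))³ = (-4 + (-8/(-4))² + 3*(-8/(-4)))³ = (-4 + (-8*(-¼))² + 3*(-8*(-¼)))³ = (-4 + 2² + 3*2)³ = (-4 + 4 + 6)³ = 6³ = 216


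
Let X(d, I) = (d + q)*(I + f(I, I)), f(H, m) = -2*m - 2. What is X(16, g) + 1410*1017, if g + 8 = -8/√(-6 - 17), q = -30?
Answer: 1433886 + 112*I*√23/23 ≈ 1.4339e+6 + 23.354*I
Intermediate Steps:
f(H, m) = -2 - 2*m
g = -8 + 8*I*√23/23 (g = -8 - 8/√(-6 - 17) = -8 - 8*(-I*√23/23) = -8 - (-8)*I*√23/23 = -8 + 8*I*√23/23 ≈ -8.0 + 1.6681*I)
X(d, I) = (-30 + d)*(-2 - I) (X(d, I) = (d - 30)*(I + (-2 - 2*I)) = (-30 + d)*(-2 - I))
X(16, g) + 1410*1017 = (60 - 2*16 + 30*(-8 + 8*I*√23/23) - 1*(-8 + 8*I*√23/23)*16) + 1410*1017 = (60 - 32 + (-240 + 240*I*√23/23) + (128 - 128*I*√23/23)) + 1433970 = (-84 + 112*I*√23/23) + 1433970 = 1433886 + 112*I*√23/23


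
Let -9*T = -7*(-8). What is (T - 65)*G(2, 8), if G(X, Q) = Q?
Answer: -5128/9 ≈ -569.78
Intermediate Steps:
T = -56/9 (T = -(-7)*(-8)/9 = -⅑*56 = -56/9 ≈ -6.2222)
(T - 65)*G(2, 8) = (-56/9 - 65)*8 = -641/9*8 = -5128/9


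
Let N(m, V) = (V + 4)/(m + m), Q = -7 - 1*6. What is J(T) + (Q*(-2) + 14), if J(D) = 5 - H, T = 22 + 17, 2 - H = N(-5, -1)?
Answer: 427/10 ≈ 42.700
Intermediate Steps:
Q = -13 (Q = -7 - 6 = -13)
N(m, V) = (4 + V)/(2*m) (N(m, V) = (4 + V)/((2*m)) = (4 + V)*(1/(2*m)) = (4 + V)/(2*m))
H = 23/10 (H = 2 - (4 - 1)/(2*(-5)) = 2 - (-1)*3/(2*5) = 2 - 1*(-3/10) = 2 + 3/10 = 23/10 ≈ 2.3000)
T = 39
J(D) = 27/10 (J(D) = 5 - 1*23/10 = 5 - 23/10 = 27/10)
J(T) + (Q*(-2) + 14) = 27/10 + (-13*(-2) + 14) = 27/10 + (26 + 14) = 27/10 + 40 = 427/10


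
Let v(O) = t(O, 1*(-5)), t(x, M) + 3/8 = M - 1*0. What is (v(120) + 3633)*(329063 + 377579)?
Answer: 10253728741/4 ≈ 2.5634e+9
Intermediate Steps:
t(x, M) = -3/8 + M (t(x, M) = -3/8 + (M - 1*0) = -3/8 + (M + 0) = -3/8 + M)
v(O) = -43/8 (v(O) = -3/8 + 1*(-5) = -3/8 - 5 = -43/8)
(v(120) + 3633)*(329063 + 377579) = (-43/8 + 3633)*(329063 + 377579) = (29021/8)*706642 = 10253728741/4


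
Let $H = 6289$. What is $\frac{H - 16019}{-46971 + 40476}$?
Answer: $\frac{1946}{1299} \approx 1.4981$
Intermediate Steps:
$\frac{H - 16019}{-46971 + 40476} = \frac{6289 - 16019}{-46971 + 40476} = - \frac{9730}{-6495} = \left(-9730\right) \left(- \frac{1}{6495}\right) = \frac{1946}{1299}$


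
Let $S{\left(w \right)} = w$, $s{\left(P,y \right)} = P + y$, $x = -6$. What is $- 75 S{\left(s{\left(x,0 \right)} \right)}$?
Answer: $450$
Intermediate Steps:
$- 75 S{\left(s{\left(x,0 \right)} \right)} = - 75 \left(-6 + 0\right) = \left(-75\right) \left(-6\right) = 450$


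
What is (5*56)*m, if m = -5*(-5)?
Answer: 7000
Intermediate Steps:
m = 25
(5*56)*m = (5*56)*25 = 280*25 = 7000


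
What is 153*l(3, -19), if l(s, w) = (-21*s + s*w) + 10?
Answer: -16830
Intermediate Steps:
l(s, w) = 10 - 21*s + s*w
153*l(3, -19) = 153*(10 - 21*3 + 3*(-19)) = 153*(10 - 63 - 57) = 153*(-110) = -16830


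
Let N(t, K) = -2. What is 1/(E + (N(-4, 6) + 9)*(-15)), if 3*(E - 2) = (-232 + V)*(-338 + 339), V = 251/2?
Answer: -2/277 ≈ -0.0072202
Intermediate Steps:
V = 251/2 (V = 251*(1/2) = 251/2 ≈ 125.50)
E = -67/2 (E = 2 + ((-232 + 251/2)*(-338 + 339))/3 = 2 + (-213/2*1)/3 = 2 + (1/3)*(-213/2) = 2 - 71/2 = -67/2 ≈ -33.500)
1/(E + (N(-4, 6) + 9)*(-15)) = 1/(-67/2 + (-2 + 9)*(-15)) = 1/(-67/2 + 7*(-15)) = 1/(-67/2 - 105) = 1/(-277/2) = -2/277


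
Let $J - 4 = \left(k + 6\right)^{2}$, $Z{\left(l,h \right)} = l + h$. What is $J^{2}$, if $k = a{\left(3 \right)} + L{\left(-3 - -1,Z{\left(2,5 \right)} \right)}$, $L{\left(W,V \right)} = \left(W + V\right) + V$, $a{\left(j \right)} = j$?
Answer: $198025$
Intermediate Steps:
$Z{\left(l,h \right)} = h + l$
$L{\left(W,V \right)} = W + 2 V$ ($L{\left(W,V \right)} = \left(V + W\right) + V = W + 2 V$)
$k = 15$ ($k = 3 + \left(\left(-3 - -1\right) + 2 \left(5 + 2\right)\right) = 3 + \left(\left(-3 + 1\right) + 2 \cdot 7\right) = 3 + \left(-2 + 14\right) = 3 + 12 = 15$)
$J = 445$ ($J = 4 + \left(15 + 6\right)^{2} = 4 + 21^{2} = 4 + 441 = 445$)
$J^{2} = 445^{2} = 198025$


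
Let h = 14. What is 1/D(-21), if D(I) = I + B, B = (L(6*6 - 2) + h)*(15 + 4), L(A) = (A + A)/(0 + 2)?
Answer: 1/891 ≈ 0.0011223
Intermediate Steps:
L(A) = A (L(A) = (2*A)/2 = (2*A)*(½) = A)
B = 912 (B = ((6*6 - 2) + 14)*(15 + 4) = ((36 - 2) + 14)*19 = (34 + 14)*19 = 48*19 = 912)
D(I) = 912 + I (D(I) = I + 912 = 912 + I)
1/D(-21) = 1/(912 - 21) = 1/891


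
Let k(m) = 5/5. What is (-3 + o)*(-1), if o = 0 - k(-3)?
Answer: 4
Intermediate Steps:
k(m) = 1 (k(m) = 5*(⅕) = 1)
o = -1 (o = 0 - 1*1 = 0 - 1 = -1)
(-3 + o)*(-1) = (-3 - 1)*(-1) = -4*(-1) = 4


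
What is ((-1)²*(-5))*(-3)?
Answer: 15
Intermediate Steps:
((-1)²*(-5))*(-3) = (1*(-5))*(-3) = -5*(-3) = 15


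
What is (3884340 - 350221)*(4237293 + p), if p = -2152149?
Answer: 7369147028136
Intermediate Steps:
(3884340 - 350221)*(4237293 + p) = (3884340 - 350221)*(4237293 - 2152149) = 3534119*2085144 = 7369147028136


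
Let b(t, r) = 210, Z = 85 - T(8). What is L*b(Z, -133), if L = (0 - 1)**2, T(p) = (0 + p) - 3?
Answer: 210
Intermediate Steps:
T(p) = -3 + p (T(p) = p - 3 = -3 + p)
Z = 80 (Z = 85 - (-3 + 8) = 85 - 1*5 = 85 - 5 = 80)
L = 1 (L = (-1)**2 = 1)
L*b(Z, -133) = 1*210 = 210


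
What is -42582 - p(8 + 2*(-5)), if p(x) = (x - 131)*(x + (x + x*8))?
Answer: -45242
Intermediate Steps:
p(x) = 10*x*(-131 + x) (p(x) = (-131 + x)*(x + (x + 8*x)) = (-131 + x)*(x + 9*x) = (-131 + x)*(10*x) = 10*x*(-131 + x))
-42582 - p(8 + 2*(-5)) = -42582 - 10*(8 + 2*(-5))*(-131 + (8 + 2*(-5))) = -42582 - 10*(8 - 10)*(-131 + (8 - 10)) = -42582 - 10*(-2)*(-131 - 2) = -42582 - 10*(-2)*(-133) = -42582 - 1*2660 = -42582 - 2660 = -45242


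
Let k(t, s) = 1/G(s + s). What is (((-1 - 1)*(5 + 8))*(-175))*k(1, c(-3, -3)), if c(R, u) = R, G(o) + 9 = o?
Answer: -910/3 ≈ -303.33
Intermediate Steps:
G(o) = -9 + o
k(t, s) = 1/(-9 + 2*s) (k(t, s) = 1/(-9 + (s + s)) = 1/(-9 + 2*s))
(((-1 - 1)*(5 + 8))*(-175))*k(1, c(-3, -3)) = (((-1 - 1)*(5 + 8))*(-175))/(-9 + 2*(-3)) = (-2*13*(-175))/(-9 - 6) = -26*(-175)/(-15) = 4550*(-1/15) = -910/3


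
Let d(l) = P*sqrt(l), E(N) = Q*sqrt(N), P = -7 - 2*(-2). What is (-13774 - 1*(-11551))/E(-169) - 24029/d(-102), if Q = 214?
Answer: I*(26163 - 2571103*sqrt(102))/32742 ≈ -792.28*I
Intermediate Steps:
P = -3 (P = -7 + 4 = -3)
E(N) = 214*sqrt(N)
d(l) = -3*sqrt(l)
(-13774 - 1*(-11551))/E(-169) - 24029/d(-102) = (-13774 - 1*(-11551))/((214*sqrt(-169))) - 24029*I*sqrt(102)/306 = (-13774 + 11551)/((214*(13*I))) - 24029*I*sqrt(102)/306 = -2223*(-I/2782) - 24029*I*sqrt(102)/306 = -(-171)*I/214 - 24029*I*sqrt(102)/306 = 171*I/214 - 24029*I*sqrt(102)/306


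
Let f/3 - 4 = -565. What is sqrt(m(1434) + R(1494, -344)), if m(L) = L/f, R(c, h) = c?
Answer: 2*sqrt(117481254)/561 ≈ 38.641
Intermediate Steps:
f = -1683 (f = 12 + 3*(-565) = 12 - 1695 = -1683)
m(L) = -L/1683 (m(L) = L/(-1683) = L*(-1/1683) = -L/1683)
sqrt(m(1434) + R(1494, -344)) = sqrt(-1/1683*1434 + 1494) = sqrt(-478/561 + 1494) = sqrt(837656/561) = 2*sqrt(117481254)/561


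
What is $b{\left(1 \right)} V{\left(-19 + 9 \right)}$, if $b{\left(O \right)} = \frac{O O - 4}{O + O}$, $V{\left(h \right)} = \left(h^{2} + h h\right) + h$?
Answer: $-285$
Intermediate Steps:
$V{\left(h \right)} = h + 2 h^{2}$ ($V{\left(h \right)} = \left(h^{2} + h^{2}\right) + h = 2 h^{2} + h = h + 2 h^{2}$)
$b{\left(O \right)} = \frac{-4 + O^{2}}{2 O}$ ($b{\left(O \right)} = \frac{O^{2} - 4}{2 O} = \left(-4 + O^{2}\right) \frac{1}{2 O} = \frac{-4 + O^{2}}{2 O}$)
$b{\left(1 \right)} V{\left(-19 + 9 \right)} = \left(\frac{1}{2} \cdot 1 - \frac{2}{1}\right) \left(-19 + 9\right) \left(1 + 2 \left(-19 + 9\right)\right) = \left(\frac{1}{2} - 2\right) \left(- 10 \left(1 + 2 \left(-10\right)\right)\right) = \left(\frac{1}{2} - 2\right) \left(- 10 \left(1 - 20\right)\right) = - \frac{3 \left(\left(-10\right) \left(-19\right)\right)}{2} = \left(- \frac{3}{2}\right) 190 = -285$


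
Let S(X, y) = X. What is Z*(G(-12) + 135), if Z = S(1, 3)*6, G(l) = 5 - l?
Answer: 912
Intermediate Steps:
Z = 6 (Z = 1*6 = 6)
Z*(G(-12) + 135) = 6*((5 - 1*(-12)) + 135) = 6*((5 + 12) + 135) = 6*(17 + 135) = 6*152 = 912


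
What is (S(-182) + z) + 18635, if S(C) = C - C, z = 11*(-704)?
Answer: 10891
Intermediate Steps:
z = -7744
S(C) = 0
(S(-182) + z) + 18635 = (0 - 7744) + 18635 = -7744 + 18635 = 10891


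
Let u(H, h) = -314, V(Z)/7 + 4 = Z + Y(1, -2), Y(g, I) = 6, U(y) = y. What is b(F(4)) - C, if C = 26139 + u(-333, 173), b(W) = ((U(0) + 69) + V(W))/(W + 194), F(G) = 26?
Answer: -1136247/44 ≈ -25824.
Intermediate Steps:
V(Z) = 14 + 7*Z (V(Z) = -28 + 7*(Z + 6) = -28 + 7*(6 + Z) = -28 + (42 + 7*Z) = 14 + 7*Z)
b(W) = (83 + 7*W)/(194 + W) (b(W) = ((0 + 69) + (14 + 7*W))/(W + 194) = (69 + (14 + 7*W))/(194 + W) = (83 + 7*W)/(194 + W))
C = 25825 (C = 26139 - 314 = 25825)
b(F(4)) - C = (83 + 7*26)/(194 + 26) - 1*25825 = (83 + 182)/220 - 25825 = (1/220)*265 - 25825 = 53/44 - 25825 = -1136247/44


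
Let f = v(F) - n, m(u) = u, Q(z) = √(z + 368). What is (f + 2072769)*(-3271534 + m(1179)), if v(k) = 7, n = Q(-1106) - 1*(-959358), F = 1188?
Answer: -3641272123390 + 9811065*I*√82 ≈ -3.6413e+12 + 8.8843e+7*I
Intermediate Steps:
Q(z) = √(368 + z)
n = 959358 + 3*I*√82 (n = √(368 - 1106) - 1*(-959358) = √(-738) + 959358 = 3*I*√82 + 959358 = 959358 + 3*I*√82 ≈ 9.5936e+5 + 27.166*I)
f = -959351 - 3*I*√82 (f = 7 - (959358 + 3*I*√82) = 7 + (-959358 - 3*I*√82) = -959351 - 3*I*√82 ≈ -9.5935e+5 - 27.166*I)
(f + 2072769)*(-3271534 + m(1179)) = ((-959351 - 3*I*√82) + 2072769)*(-3271534 + 1179) = (1113418 - 3*I*√82)*(-3270355) = -3641272123390 + 9811065*I*√82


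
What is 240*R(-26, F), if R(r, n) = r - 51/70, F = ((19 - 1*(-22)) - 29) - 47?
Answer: -44904/7 ≈ -6414.9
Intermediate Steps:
F = -35 (F = ((19 + 22) - 29) - 47 = (41 - 29) - 47 = 12 - 47 = -35)
R(r, n) = -51/70 + r (R(r, n) = r - 51/70 = -51/70 + r)
240*R(-26, F) = 240*(-51/70 - 26) = 240*(-1871/70) = -44904/7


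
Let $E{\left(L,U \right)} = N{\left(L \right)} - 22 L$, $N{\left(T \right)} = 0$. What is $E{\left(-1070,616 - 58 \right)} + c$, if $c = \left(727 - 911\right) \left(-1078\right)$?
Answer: $221892$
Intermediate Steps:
$c = 198352$ ($c = \left(-184\right) \left(-1078\right) = 198352$)
$E{\left(L,U \right)} = - 22 L$ ($E{\left(L,U \right)} = 0 - 22 L = - 22 L$)
$E{\left(-1070,616 - 58 \right)} + c = \left(-22\right) \left(-1070\right) + 198352 = 23540 + 198352 = 221892$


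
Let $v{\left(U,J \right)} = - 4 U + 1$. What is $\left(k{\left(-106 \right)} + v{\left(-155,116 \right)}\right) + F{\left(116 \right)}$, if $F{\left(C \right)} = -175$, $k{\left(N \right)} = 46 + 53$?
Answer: $545$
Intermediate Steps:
$k{\left(N \right)} = 99$
$v{\left(U,J \right)} = 1 - 4 U$
$\left(k{\left(-106 \right)} + v{\left(-155,116 \right)}\right) + F{\left(116 \right)} = \left(99 + \left(1 - -620\right)\right) - 175 = \left(99 + \left(1 + 620\right)\right) - 175 = \left(99 + 621\right) - 175 = 720 - 175 = 545$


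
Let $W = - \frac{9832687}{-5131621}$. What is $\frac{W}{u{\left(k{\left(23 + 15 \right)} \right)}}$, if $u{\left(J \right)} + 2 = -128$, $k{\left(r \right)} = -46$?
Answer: $- \frac{9832687}{667110730} \approx -0.014739$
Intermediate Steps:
$W = \frac{9832687}{5131621}$ ($W = \left(-9832687\right) \left(- \frac{1}{5131621}\right) = \frac{9832687}{5131621} \approx 1.9161$)
$u{\left(J \right)} = -130$ ($u{\left(J \right)} = -2 - 128 = -130$)
$\frac{W}{u{\left(k{\left(23 + 15 \right)} \right)}} = \frac{9832687}{5131621 \left(-130\right)} = \frac{9832687}{5131621} \left(- \frac{1}{130}\right) = - \frac{9832687}{667110730}$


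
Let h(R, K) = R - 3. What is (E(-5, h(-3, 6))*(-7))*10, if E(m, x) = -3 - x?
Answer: -210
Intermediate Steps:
h(R, K) = -3 + R
(E(-5, h(-3, 6))*(-7))*10 = ((-3 - (-3 - 3))*(-7))*10 = ((-3 - 1*(-6))*(-7))*10 = ((-3 + 6)*(-7))*10 = (3*(-7))*10 = -21*10 = -210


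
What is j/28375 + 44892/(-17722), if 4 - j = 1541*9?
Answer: -151952603/50286175 ≈ -3.0218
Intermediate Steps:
j = -13865 (j = 4 - 1541*9 = 4 - 1*13869 = 4 - 13869 = -13865)
j/28375 + 44892/(-17722) = -13865/28375 + 44892/(-17722) = -13865*1/28375 + 44892*(-1/17722) = -2773/5675 - 22446/8861 = -151952603/50286175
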